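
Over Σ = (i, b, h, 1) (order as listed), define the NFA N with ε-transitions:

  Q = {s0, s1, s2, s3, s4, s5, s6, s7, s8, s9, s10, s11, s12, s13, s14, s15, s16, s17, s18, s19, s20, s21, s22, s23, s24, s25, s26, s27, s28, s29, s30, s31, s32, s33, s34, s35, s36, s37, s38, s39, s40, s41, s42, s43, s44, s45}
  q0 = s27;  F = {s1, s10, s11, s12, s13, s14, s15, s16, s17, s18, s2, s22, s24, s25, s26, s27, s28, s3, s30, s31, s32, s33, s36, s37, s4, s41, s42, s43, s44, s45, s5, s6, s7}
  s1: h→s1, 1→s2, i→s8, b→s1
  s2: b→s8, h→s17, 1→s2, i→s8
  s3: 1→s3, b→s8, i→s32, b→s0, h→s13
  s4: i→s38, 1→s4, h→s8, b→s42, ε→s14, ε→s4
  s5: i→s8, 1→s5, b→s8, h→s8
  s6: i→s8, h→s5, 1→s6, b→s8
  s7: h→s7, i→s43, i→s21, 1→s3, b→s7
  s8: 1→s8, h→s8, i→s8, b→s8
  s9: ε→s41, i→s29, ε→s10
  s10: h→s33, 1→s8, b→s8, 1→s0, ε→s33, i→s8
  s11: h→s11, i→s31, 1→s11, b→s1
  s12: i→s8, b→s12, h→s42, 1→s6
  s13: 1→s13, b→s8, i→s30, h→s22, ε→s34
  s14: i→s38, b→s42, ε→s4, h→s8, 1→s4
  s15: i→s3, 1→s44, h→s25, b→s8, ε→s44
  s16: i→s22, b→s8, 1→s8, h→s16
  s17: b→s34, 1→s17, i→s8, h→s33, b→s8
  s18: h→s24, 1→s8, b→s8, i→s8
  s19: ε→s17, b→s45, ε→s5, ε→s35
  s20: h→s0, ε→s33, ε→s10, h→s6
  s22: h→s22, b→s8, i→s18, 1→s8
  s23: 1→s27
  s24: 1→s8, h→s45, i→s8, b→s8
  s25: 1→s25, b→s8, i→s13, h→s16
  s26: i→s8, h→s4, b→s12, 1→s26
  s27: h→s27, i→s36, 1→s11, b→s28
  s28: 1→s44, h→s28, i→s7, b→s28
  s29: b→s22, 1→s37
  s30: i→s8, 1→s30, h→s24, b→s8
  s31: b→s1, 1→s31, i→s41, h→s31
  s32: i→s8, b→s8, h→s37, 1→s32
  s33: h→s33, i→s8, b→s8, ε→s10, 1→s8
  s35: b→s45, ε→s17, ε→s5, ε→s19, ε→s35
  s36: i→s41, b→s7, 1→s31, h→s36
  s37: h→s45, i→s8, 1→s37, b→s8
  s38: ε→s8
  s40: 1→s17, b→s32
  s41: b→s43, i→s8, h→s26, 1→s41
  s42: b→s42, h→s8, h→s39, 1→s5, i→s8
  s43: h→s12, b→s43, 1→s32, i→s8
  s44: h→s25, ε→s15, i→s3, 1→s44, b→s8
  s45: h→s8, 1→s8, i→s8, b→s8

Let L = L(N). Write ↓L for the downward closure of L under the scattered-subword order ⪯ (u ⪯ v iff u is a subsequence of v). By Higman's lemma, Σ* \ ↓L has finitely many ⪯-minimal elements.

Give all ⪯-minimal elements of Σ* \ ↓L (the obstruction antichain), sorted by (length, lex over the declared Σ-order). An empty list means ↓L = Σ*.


|Q|=46, |F|=33, |δ|=171 (20 ε).
min D↑ (31 st, q0=0, F={9}): 0:i→1,b→2,h→0,1→3 1:i→4,b→5,h→1,1→6 2:i→5,b→2,h→2,1→7 3:i→6,b→8,h→3,1→3 4:i→9,b→10,h→11,1→4 5:i→10,b→5,h→5,1→12 6:i→4,b→8,h→6,1→6 7:i→12,b→9,h→13,1→7 8:i→9,b→8,h→8,1→14 9:i→9,b→9,h→9,1→9 10:i→9,b→10,h→15,1→16 11:i→9,b→15,h→17,1→11 12:i→16,b→9,h→18,1→12 13:i→18,b→9,h→19,1→13 14:i→9,b→9,h→20,1→14 15:i→9,b→15,h→21,1→22 16:i→9,b→9,h→23,1→16 17:i→9,b→21,h→9,1→17 18:i→24,b→9,h→25,1→18 19:i→25,b→9,h→19,1→9 20:i→9,b→9,h→26,1→20 21:i→9,b→21,h→9,1→27 22:i→9,b→9,h→27,1→22 23:i→9,b→9,h→28,1→23 24:i→9,b→9,h→29,1→24 25:i→30,b→9,h→25,1→9 26:i→9,b→9,h→26,1→9 27:i→9,b→9,h→9,1→27 28:i→9,b→9,h→9,1→9 29:i→9,b→9,h→28,1→9 30:i→9,b→9,h→29,1→9.
'iii': |S_i|=[39, 32, 19, 2] end={s38,s8} ∉↓L; 3/3 single-dels accept.
'b1b': |S_i|=[39, 30, 22, 3] end={s0,s34,s8} rej; 3/3 del acc.
'1bi': run [39, 34, 17, 1] end={s8} rej; 3/3 del acc.
'iihhh': |S_i|=[39, 32, 19, 13, 8, 2] end={s39,s8} ∉↓L; 5/5 del acc.
'b1hh1': N↓-sim [39, 30, 22, 16, 9, 2] end={s0,s8} rej; 5/5 del acc.
5 obstructions.

Antichain: [iii, b1b, 1bi, iihhh, b1hh1].


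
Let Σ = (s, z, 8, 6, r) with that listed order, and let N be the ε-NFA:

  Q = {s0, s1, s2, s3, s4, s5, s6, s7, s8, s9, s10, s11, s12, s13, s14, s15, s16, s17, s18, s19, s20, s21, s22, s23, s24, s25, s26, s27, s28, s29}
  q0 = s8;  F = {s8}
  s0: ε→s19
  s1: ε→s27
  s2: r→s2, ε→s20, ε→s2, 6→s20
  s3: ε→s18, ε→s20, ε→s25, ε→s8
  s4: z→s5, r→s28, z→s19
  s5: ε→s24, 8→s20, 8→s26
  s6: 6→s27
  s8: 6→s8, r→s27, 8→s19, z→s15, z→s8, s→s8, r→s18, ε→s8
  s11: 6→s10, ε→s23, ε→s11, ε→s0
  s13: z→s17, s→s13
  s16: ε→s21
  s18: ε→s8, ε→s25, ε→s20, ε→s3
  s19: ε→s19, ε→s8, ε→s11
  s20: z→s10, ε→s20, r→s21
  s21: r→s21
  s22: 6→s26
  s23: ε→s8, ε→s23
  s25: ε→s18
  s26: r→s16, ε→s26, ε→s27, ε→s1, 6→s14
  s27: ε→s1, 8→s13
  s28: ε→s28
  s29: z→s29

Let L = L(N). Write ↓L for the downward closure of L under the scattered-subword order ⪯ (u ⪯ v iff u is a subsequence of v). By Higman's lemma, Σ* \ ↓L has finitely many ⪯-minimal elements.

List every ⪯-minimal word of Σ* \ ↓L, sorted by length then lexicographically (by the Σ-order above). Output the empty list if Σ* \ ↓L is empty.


A = [].

|Q|=30, |F|=1, |δ|=56 (30 ε).
min D↑ (1 st, q0=0, F={}): 0:s→0,z→0,8→0,6→0,r→0 [Hopcroft].
L(D↑) = ∅; no obstructions.


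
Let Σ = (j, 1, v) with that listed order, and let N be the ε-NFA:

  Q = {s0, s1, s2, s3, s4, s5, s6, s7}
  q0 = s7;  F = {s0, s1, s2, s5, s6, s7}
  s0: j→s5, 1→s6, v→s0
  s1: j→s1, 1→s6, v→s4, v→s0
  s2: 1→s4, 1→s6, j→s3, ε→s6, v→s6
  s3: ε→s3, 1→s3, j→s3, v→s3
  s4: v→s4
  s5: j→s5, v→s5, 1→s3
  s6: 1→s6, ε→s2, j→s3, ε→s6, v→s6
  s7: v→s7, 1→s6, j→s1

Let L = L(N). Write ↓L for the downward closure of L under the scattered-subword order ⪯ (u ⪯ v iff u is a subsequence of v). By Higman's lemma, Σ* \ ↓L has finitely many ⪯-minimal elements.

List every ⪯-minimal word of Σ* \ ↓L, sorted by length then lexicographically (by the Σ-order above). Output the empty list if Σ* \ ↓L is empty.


|Q|=8, |F|=6, |δ|=28 (4 ε).
min D↑ (6 st, q0=0, F={4}): 0:j→1,1→2,v→0 1:j→1,1→2,v→3 2:j→4,1→2,v→2 3:j→5,1→2,v→3 4:j→4,1→4,v→4 5:j→5,1→4,v→5 (ε-aug+det+¬).
'1j': N↓-sim [8, 4, 1] end={s3} ∉↓L; 2/2 deletions ∈↓L.
'jvj1': |S_i|=[8, 7, 6, 2, 1] end={s3} — reject; 4/4 single-dels accept.
2 minimals (antichain).

Antichain: [1j, jvj1].


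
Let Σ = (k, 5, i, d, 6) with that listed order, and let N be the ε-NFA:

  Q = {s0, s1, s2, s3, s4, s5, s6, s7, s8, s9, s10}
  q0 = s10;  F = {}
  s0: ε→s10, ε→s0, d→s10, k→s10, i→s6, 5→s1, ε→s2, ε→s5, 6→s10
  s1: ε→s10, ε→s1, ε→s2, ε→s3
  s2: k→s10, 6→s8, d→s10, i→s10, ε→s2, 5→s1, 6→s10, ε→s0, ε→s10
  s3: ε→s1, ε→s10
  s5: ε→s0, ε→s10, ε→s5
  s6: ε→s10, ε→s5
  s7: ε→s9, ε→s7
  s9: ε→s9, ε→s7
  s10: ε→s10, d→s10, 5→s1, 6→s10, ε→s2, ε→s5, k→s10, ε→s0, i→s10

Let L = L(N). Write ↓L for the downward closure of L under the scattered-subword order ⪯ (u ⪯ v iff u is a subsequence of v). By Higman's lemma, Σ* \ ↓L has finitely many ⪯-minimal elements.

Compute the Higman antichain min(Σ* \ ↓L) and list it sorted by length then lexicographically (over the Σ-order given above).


A = [ε].

|Q|=11, |F|=0, |δ|=42 (26 ε).
min D↑ (1 st, q0=0, F={0}): 0:k→0,5→0,i→0,d→0,6→0 [Hopcroft].
ε ∈ L(D↑) ⇒ ↓L = ∅.


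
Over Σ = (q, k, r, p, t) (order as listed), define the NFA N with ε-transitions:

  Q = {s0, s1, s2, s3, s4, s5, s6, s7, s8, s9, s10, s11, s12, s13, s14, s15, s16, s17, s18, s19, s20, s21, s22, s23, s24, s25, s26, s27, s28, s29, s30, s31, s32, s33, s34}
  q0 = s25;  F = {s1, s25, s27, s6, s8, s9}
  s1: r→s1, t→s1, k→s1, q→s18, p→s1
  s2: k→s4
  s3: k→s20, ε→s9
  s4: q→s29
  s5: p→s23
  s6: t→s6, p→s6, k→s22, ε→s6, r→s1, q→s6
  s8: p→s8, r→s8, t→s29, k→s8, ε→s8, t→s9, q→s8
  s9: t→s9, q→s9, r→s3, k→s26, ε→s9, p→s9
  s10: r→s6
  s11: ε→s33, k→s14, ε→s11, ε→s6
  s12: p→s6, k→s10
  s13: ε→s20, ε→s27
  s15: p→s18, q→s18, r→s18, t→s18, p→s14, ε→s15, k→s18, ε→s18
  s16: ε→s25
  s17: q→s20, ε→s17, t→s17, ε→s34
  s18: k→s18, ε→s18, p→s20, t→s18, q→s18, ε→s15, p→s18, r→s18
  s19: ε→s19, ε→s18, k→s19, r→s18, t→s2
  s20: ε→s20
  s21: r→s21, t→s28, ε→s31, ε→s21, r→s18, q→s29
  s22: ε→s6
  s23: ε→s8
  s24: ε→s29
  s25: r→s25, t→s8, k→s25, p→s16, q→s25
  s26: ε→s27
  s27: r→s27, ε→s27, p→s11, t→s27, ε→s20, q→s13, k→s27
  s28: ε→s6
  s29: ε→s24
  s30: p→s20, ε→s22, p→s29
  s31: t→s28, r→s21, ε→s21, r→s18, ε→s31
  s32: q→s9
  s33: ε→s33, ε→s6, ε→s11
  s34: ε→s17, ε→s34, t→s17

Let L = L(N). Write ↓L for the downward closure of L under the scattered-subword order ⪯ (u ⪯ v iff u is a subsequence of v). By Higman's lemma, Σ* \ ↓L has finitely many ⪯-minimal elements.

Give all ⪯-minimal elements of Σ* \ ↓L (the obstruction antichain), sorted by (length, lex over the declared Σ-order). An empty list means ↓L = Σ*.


|Q|=35, |F|=6, |δ|=104 (37 ε).
min D↑ (7 st, q0=0, F={6}): 0:q→0,k→0,r→0,p→0,t→1 1:q→1,k→1,r→1,p→1,t→2 2:q→2,k→3,r→2,p→2,t→2 3:q→3,k→3,r→3,p→4,t→3 4:q→4,k→4,r→5,p→4,t→4 5:q→6,k→5,r→5,p→5,t→5 6:q→6,k→6,r→6,p→6,t→6 (ε-aug+det+¬).
'ttkprq': N↓-sim [19, 17, 16, 12, 9, 5, 4] end={s14,s15,s18,s20} — reject; 6/6 del acc.
1 minimals (antichain).

min(Σ*\↓L) = [ttkprq].


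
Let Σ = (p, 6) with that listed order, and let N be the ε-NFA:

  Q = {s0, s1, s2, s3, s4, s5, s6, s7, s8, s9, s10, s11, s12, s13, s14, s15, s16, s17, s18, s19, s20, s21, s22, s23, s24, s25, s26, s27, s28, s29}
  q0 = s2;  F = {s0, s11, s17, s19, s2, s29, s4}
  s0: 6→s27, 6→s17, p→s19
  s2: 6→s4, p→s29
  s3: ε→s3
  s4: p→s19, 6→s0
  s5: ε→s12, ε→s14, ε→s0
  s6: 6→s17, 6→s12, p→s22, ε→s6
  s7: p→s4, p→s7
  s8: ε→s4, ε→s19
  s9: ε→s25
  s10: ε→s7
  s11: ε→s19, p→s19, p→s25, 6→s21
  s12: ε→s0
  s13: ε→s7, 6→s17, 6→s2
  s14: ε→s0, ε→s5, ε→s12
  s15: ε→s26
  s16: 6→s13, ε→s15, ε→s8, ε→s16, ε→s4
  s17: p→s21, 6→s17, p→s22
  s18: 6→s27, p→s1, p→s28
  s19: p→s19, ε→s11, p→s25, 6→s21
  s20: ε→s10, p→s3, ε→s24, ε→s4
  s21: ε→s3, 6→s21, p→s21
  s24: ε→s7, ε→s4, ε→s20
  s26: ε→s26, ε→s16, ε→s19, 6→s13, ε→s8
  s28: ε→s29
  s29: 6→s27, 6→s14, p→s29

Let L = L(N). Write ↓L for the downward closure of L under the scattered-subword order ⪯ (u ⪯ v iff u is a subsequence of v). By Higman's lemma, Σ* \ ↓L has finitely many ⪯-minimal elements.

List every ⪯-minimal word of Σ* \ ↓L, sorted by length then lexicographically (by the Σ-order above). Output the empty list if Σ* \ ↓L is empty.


Antichain: [6p6, p66p, 666p].

|Q|=30, |F|=7, |δ|=67 (33 ε).
min D↑ (7 st, q0=0, F={6}): 0:p→1,6→2 1:p→1,6→3 2:p→4,6→3 3:p→4,6→5 4:p→4,6→6 5:p→6,6→5 6:p→6,6→6 (ε-aug+det+¬).
'6p6': run [15, 13, 6, 2] end={s21,s3} — reject; 3/3 deletions ∈↓L.
'p66p': |S_i|=[15, 13, 12, 5, 3] end={s21,s22,s3} rej; 4/4 deletions ∈↓L.
'666p': N↓-sim [15, 13, 9, 5, 3] end={s21,s22,s3} — reject; 4/4 del acc.
3 obstructions.


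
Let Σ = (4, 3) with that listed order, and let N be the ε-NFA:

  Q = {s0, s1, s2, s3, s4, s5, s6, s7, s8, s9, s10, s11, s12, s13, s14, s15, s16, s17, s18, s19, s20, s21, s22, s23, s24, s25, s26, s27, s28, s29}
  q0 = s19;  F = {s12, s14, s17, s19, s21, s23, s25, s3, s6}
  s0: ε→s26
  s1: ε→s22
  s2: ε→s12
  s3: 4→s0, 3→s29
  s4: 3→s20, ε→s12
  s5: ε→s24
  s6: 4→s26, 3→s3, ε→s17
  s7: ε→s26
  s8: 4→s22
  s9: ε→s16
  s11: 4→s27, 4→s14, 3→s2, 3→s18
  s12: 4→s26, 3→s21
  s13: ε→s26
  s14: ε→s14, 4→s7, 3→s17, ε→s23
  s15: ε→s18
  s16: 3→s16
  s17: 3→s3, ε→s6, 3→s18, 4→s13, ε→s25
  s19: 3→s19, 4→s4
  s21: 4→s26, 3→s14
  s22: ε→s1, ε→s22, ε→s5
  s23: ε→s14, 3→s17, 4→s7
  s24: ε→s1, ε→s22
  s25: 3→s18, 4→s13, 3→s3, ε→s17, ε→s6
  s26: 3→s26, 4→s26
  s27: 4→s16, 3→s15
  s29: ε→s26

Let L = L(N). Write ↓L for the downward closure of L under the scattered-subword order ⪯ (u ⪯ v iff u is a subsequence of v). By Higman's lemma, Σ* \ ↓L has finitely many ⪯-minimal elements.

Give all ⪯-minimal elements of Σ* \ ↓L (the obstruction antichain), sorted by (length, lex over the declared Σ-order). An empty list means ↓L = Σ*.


|Q|=30, |F|=9, |δ|=54 (23 ε).
min D↑ (7 st, q0=0, F={2}): 0:4→1,3→0 1:4→2,3→3 2:4→2,3→2 3:4→2,3→4 4:4→2,3→5 5:4→2,3→6 6:4→2,3→2.
'44': |S_i|=[17, 16, 4] end={s0,s13,s26,s7} — reject; 2/2 del acc.
'433333': |S_i|=[17, 16, 14, 12, 9, 5, 2] end={s26,s29} rej; 6/6 single-dels accept.
2 words, ⪯-incomp.

Antichain: [44, 433333].


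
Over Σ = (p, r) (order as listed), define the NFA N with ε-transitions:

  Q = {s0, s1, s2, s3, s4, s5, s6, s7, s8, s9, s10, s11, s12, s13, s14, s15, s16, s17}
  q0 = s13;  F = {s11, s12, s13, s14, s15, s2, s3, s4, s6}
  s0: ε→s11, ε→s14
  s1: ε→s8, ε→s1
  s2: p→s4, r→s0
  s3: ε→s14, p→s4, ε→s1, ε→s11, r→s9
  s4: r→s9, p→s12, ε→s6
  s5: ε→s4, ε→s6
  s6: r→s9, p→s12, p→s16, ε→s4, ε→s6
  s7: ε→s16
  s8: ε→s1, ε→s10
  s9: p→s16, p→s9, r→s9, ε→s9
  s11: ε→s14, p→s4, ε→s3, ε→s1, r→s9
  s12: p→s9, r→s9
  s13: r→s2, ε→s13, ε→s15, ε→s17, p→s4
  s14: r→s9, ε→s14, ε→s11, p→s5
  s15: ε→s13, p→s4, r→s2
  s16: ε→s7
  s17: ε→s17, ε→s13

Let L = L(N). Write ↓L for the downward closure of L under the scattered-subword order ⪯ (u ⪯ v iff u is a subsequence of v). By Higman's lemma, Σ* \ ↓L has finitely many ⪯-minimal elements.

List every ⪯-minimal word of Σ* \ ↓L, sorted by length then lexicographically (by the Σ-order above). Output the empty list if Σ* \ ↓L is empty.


|Q|=18, |F|=9, |δ|=50 (28 ε).
min D↑ (6 st, q0=0, F={4}): 0:p→1,r→2 1:p→3,r→4 2:p→1,r→5 3:p→4,r→4 4:p→4,r→4 5:p→1,r→4.
'pr': run [18, 7, 3] end={s16,s7,s9} ∉↓L; 2/2 deletions ∈↓L.
'ppp': run [18, 7, 4, 3] end={s16,s7,s9} ∉↓L; 3/3 del acc.
'rrr': |S_i|=[18, 15, 14, 3] end={s16,s7,s9} rej; 3/3 deletions ∈↓L.
3 minimals (antichain).

min(Σ*\↓L) = [pr, ppp, rrr].


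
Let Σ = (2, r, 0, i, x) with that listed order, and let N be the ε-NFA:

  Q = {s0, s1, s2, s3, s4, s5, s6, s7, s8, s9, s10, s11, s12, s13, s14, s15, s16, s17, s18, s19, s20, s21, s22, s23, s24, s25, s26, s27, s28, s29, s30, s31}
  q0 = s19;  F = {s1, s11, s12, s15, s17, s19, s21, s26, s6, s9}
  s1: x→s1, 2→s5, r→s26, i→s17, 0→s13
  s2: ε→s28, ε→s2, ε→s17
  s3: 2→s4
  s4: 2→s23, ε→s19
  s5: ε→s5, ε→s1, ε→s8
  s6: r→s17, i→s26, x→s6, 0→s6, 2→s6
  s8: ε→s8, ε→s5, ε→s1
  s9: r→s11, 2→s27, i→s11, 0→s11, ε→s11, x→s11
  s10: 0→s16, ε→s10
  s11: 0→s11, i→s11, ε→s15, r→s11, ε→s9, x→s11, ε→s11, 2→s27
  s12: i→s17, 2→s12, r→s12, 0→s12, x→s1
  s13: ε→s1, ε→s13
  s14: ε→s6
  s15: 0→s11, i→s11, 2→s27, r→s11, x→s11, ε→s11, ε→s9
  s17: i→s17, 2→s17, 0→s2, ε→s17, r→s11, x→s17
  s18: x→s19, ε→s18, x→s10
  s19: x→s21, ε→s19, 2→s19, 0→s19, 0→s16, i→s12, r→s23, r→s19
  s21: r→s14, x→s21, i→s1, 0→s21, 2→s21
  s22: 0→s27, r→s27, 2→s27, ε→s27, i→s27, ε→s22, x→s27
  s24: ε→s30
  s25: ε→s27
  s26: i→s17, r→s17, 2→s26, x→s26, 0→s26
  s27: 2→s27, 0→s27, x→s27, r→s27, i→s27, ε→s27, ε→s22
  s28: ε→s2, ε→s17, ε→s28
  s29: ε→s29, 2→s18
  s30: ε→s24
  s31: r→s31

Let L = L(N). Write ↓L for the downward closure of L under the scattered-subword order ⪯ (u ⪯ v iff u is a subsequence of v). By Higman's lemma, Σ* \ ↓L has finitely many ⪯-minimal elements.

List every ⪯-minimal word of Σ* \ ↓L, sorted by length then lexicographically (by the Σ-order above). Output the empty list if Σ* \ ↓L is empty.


|Q|=32, |F|=10, |δ|=103 (34 ε).
min D↑ (9 st, q0=0, F={8}): 0:2→0,r→0,0→0,i→1,x→2 1:2→1,r→1,0→1,i→3,x→4 2:2→2,r→5,0→2,i→4,x→2 3:2→3,r→6,0→3,i→3,x→3 4:2→4,r→7,0→4,i→3,x→4 5:2→5,r→3,0→5,i→7,x→5 6:2→8,r→6,0→6,i→6,x→6 7:2→7,r→3,0→7,i→3,x→7 8:2→8,r→8,0→8,i→8,x→8.
'iir2': |S_i|=[20, 14, 8, 5, 2] end={s22,s27} — reject; 4/4 del acc.
'xrrr2': run [20, 16, 11, 8, 5, 2] end={s22,s27} ∉↓L; 5/5 del acc.
2 minimals (antichain).

Antichain: [iir2, xrrr2].


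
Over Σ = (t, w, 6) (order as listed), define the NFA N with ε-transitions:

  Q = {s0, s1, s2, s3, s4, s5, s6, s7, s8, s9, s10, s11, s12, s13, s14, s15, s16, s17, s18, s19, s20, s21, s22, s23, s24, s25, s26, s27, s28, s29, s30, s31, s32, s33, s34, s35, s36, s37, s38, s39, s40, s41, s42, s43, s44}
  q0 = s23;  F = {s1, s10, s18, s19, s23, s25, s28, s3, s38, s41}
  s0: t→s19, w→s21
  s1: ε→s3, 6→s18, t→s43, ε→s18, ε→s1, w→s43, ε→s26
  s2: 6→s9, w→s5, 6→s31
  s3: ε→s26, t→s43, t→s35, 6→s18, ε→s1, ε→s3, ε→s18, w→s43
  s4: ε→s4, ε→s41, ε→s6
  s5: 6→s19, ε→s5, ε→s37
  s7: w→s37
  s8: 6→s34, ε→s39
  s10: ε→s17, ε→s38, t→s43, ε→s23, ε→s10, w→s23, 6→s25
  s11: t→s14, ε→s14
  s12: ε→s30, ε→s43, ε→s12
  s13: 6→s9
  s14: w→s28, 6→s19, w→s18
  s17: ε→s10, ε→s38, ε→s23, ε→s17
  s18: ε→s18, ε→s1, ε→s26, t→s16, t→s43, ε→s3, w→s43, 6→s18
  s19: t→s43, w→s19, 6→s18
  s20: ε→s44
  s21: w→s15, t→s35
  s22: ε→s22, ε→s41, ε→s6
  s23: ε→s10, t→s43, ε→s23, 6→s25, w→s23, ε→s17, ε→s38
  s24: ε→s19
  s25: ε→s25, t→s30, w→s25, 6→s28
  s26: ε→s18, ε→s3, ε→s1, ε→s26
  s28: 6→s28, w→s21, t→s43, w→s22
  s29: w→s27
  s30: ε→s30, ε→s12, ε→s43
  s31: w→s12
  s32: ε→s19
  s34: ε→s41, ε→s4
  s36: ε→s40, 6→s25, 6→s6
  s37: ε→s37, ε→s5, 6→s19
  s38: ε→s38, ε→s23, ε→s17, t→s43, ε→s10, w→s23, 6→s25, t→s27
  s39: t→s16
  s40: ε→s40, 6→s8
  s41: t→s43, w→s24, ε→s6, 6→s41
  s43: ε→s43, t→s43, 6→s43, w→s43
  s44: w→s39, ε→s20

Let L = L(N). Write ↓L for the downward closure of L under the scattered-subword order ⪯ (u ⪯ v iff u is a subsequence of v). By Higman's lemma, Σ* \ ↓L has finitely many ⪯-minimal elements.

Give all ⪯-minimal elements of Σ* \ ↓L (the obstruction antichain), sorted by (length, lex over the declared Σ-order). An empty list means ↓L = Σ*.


|Q|=45, |F|=10, |δ|=121 (61 ε).
min D↑ (7 st, q0=0, F={1}): 0:t→1,w→0,6→2 1:t→1,w→1,6→1 2:t→1,w→2,6→3 3:t→1,w→4,6→3 4:t→1,w→5,6→4 5:t→1,w→5,6→6 6:t→1,w→1,6→6 [Hopcroft].
't': N↓-sim [23, 6] end={s12,s16,s27,s30,s35,s43} — reject; 1/1 del acc.
'66ww6w': run [23, 18, 15, 14, 10, 7, 1] end={s43} rej; 6/6 single-dels accept.
2 minimals (antichain).

Antichain: [t, 66ww6w].


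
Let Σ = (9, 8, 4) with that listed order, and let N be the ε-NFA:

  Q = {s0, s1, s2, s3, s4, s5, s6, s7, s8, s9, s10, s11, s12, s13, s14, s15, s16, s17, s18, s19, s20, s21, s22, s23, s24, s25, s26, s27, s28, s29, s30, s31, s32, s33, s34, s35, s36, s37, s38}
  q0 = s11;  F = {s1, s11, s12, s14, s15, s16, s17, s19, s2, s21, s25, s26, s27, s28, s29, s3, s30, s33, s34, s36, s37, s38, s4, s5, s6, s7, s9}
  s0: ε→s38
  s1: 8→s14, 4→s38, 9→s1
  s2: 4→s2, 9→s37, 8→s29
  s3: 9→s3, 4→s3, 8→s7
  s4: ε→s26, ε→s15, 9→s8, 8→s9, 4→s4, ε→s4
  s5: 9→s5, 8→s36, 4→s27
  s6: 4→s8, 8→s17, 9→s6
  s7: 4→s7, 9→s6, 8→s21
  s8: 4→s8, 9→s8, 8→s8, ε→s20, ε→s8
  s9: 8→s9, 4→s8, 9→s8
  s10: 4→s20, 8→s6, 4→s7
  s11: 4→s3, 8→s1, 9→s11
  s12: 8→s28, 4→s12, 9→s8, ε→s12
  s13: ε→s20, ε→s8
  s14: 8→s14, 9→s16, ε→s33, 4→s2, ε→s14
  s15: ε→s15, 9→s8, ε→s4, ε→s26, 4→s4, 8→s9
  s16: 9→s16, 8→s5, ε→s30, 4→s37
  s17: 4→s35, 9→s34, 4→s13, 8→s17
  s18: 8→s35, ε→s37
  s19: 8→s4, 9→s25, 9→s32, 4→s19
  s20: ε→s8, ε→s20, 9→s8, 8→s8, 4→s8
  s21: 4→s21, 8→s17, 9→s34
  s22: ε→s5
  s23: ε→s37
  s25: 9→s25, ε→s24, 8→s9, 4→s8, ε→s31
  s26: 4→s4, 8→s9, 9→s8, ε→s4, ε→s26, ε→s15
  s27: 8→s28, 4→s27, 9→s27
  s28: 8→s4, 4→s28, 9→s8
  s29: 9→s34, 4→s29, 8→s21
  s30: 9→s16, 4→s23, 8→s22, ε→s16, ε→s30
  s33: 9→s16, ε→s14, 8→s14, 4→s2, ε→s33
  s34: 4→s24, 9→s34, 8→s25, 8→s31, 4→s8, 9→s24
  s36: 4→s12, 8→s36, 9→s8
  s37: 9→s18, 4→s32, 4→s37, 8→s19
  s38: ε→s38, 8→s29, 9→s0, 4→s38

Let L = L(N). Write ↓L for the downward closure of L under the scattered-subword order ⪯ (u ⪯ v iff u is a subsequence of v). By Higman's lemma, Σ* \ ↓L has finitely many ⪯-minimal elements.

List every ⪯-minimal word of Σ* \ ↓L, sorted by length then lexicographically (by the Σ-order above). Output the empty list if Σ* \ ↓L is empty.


|Q|=39, |F|=27, |δ|=127 (30 ε).
min D↑ (24 st, q0=0, F={15}): 0:9→0,8→1,4→2 1:9→1,8→3,4→4 2:9→2,8→5,4→2 3:9→6,8→3,4→7 4:9→4,8→8,4→4 5:9→9,8→10,4→5 6:9→6,8→11,4→12 7:9→12,8→8,4→7 8:9→13,8→10,4→8 9:9→9,8→14,4→15 10:9→13,8→14,4→10 11:9→11,8→16,4→17 12:9→12,8→18,4→12 13:9→13,8→19,4→15 14:9→13,8→14,4→15 15:9→15,8→15,4→15 16:9→15,8→16,4→20 17:9→17,8→21,4→17 18:9→19,8→22,4→18 19:9→19,8→23,4→15 20:9→15,8→21,4→20 21:9→15,8→22,4→21 22:9→15,8→23,4→22 23:9→15,8→23,4→15 [Hopcroft].
'4894': |S_i|=[38, 29, 20, 12, 5] end={s13,s20,s24,s35,s8} — reject; 4/4 single-dels accept.
'48884': N↓-sim [38, 29, 20, 14, 10, 5] end={s13,s20,s24,s35,s8} rej; 5/5 deletions ∈↓L.
'889889': run [38, 36, 31, 24, 18, 9, 2] end={s20,s8} ∉↓L; 6/6 single-dels accept.
3 obstructions.

Antichain: [4894, 48884, 889889].


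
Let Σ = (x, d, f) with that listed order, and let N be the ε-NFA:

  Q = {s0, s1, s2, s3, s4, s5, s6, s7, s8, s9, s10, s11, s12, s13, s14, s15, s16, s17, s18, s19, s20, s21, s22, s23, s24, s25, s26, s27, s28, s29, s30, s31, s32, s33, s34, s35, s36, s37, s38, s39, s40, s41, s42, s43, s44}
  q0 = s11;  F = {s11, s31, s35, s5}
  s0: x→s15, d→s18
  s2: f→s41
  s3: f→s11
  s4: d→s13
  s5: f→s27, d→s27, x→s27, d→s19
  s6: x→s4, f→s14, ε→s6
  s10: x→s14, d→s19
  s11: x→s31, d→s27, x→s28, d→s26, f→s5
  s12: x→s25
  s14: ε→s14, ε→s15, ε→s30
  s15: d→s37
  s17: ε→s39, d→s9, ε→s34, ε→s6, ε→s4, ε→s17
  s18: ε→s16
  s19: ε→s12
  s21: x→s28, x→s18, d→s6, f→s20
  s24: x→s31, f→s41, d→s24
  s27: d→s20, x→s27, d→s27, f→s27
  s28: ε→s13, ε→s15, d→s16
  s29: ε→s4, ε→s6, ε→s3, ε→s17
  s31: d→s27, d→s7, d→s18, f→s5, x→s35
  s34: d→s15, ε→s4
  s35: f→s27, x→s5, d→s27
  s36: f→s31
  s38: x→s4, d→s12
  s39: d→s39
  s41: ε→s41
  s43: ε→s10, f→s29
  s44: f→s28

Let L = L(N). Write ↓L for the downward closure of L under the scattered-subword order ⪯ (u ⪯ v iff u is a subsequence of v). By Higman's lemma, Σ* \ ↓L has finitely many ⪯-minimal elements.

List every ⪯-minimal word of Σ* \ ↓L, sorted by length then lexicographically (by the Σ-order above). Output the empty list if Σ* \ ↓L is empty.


A = [d, fx, ff, xxf, xxxx].

|Q|=45, |F|=4, |δ|=68 (20 ε).
min D↑ (5 st, q0=0, F={2}): 0:x→1,d→2,f→3 1:x→4,d→2,f→3 2:x→2,d→2,f→2 3:x→2,d→2,f→2 4:x→3,d→2,f→2 [Hopcroft].
'd': run [17, 10] end={s12,s16,s18,s19,s20,s25,s26,s27,s37,s7} — reject; 1/1 single-dels accept.
'fx': N↓-sim [17, 6, 3] end={s20,s25,s27} — reject; 2/2 deletions ∈↓L.
'ff': |S_i|=[17, 6, 2] end={s20,s27} rej; 2/2 deletions ∈↓L.
'xxf': run [17, 15, 7, 2] end={s20,s27} rej; 3/3 deletions ∈↓L.
'xxxx': |S_i|=[17, 15, 7, 6, 3] end={s20,s25,s27} ∉↓L; 4/4 deletions ∈↓L.
5 obstructions.


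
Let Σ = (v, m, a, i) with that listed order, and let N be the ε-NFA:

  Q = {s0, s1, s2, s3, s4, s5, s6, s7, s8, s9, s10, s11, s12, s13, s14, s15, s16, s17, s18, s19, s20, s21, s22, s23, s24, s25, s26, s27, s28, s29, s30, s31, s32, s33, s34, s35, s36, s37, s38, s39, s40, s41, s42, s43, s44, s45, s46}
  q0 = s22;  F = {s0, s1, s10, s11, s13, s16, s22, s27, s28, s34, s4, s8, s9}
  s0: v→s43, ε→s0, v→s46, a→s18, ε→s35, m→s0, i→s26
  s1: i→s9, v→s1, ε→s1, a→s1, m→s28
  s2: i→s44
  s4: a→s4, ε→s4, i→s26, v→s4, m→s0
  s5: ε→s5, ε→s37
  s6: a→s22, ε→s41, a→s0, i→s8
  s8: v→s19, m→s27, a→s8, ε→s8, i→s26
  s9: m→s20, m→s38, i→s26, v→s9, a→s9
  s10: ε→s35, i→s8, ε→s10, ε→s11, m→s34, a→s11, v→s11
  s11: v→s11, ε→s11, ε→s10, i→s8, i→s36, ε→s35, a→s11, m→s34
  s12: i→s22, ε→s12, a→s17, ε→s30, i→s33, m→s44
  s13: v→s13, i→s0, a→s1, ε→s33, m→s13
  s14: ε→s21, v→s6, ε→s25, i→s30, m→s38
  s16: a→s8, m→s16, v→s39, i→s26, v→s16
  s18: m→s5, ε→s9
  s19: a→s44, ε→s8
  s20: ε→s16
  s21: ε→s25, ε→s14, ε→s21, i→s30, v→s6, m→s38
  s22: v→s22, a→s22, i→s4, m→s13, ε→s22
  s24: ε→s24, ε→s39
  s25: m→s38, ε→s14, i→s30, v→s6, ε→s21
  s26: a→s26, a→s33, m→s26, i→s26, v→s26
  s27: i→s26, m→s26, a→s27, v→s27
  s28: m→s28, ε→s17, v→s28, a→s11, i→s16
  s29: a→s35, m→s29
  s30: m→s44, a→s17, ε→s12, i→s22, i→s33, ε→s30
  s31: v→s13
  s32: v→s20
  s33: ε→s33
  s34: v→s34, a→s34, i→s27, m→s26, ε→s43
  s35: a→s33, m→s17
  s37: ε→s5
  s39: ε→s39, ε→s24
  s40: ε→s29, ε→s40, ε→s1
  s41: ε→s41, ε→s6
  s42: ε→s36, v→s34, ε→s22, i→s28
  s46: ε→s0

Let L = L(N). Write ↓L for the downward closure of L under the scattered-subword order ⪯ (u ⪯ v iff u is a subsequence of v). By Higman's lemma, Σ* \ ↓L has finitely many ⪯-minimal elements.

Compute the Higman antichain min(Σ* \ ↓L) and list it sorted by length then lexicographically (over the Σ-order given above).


min(Σ*\↓L) = [ii, mamamm].

|Q|=47, |F|=13, |δ|=138 (46 ε).
min D↑ (13 st, q0=0, F={5}): 0:v→0,m→1,a→0,i→2 1:v→1,m→1,a→3,i→4 2:v→2,m→4,a→2,i→5 3:v→3,m→6,a→3,i→7 4:v→4,m→4,a→7,i→5 5:v→5,m→5,a→5,i→5 6:v→6,m→6,a→8,i→9 7:v→7,m→9,a→7,i→5 8:v→8,m→10,a→8,i→11 9:v→9,m→9,a→11,i→5 10:v→10,m→5,a→10,i→12 11:v→11,m→12,a→11,i→5 12:v→12,m→5,a→12,i→5 (ε-aug+det+¬).
'ii': |S_i|=[29, 22, 2] end={s26,s33} ∉↓L; 2/2 del acc.
'mamamm': |S_i|=[29, 27, 24, 21, 13, 6, 2] end={s26,s33} rej; 6/6 deletions ∈↓L.
2 minimals (antichain).


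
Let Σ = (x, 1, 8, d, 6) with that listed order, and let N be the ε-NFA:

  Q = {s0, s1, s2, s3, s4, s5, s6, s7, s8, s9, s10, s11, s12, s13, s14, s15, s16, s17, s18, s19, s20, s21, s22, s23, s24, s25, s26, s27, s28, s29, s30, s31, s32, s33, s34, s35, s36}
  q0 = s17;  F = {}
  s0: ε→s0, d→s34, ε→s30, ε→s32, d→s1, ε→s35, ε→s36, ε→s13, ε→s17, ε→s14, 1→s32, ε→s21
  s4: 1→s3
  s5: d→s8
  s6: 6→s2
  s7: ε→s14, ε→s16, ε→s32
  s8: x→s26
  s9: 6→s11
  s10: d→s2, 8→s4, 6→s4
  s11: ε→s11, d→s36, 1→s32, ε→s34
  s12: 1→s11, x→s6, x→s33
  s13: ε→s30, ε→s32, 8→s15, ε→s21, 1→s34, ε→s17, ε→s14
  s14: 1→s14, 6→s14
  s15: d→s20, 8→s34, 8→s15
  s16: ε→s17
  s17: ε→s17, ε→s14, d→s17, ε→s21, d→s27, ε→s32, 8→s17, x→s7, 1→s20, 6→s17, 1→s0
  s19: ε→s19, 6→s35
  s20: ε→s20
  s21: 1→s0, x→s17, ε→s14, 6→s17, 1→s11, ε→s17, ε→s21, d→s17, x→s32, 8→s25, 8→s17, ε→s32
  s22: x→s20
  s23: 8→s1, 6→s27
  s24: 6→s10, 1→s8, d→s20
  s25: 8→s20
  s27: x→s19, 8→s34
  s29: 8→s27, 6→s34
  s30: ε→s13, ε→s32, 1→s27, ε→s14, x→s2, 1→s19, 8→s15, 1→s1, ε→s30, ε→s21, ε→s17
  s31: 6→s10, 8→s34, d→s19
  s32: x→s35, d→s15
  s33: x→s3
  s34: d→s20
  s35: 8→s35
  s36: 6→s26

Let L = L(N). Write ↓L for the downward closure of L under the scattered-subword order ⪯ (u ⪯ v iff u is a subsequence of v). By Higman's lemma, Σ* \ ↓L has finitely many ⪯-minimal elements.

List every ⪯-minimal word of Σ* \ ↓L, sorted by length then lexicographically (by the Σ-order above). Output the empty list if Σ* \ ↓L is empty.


|Q|=37, |F|=0, |δ|=100 (36 ε).
min D↑ (1 st, q0=0, F={0}): 0:x→0,1→0,8→0,d→0,6→0.
ε ∈ L(D↑) ⇒ ↓L = ∅.

A = [ε].


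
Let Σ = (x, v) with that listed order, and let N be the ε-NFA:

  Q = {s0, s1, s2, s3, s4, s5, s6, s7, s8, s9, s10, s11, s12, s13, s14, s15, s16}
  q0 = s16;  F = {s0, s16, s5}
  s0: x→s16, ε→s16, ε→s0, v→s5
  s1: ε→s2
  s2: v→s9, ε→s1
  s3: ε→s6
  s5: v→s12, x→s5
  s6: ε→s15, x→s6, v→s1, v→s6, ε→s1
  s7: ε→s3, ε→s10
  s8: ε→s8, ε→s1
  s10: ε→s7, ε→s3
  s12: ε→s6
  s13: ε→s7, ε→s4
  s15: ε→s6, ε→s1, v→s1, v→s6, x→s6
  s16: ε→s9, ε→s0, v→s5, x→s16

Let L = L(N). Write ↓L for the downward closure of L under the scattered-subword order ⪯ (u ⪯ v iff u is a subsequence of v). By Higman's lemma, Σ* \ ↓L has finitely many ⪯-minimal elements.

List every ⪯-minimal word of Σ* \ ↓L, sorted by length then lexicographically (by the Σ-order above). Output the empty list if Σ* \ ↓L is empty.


|Q|=17, |F|=3, |δ|=33 (20 ε).
min D↑ (3 st, q0=0, F={2}): 0:x→0,v→1 1:x→1,v→2 2:x→2,v→2 [Hopcroft].
'vv': N↓-sim [9, 7, 6] end={s1,s12,s15,s2,s6,s9} rej; 2/2 single-dels accept.
1 obstructions.

A = [vv].


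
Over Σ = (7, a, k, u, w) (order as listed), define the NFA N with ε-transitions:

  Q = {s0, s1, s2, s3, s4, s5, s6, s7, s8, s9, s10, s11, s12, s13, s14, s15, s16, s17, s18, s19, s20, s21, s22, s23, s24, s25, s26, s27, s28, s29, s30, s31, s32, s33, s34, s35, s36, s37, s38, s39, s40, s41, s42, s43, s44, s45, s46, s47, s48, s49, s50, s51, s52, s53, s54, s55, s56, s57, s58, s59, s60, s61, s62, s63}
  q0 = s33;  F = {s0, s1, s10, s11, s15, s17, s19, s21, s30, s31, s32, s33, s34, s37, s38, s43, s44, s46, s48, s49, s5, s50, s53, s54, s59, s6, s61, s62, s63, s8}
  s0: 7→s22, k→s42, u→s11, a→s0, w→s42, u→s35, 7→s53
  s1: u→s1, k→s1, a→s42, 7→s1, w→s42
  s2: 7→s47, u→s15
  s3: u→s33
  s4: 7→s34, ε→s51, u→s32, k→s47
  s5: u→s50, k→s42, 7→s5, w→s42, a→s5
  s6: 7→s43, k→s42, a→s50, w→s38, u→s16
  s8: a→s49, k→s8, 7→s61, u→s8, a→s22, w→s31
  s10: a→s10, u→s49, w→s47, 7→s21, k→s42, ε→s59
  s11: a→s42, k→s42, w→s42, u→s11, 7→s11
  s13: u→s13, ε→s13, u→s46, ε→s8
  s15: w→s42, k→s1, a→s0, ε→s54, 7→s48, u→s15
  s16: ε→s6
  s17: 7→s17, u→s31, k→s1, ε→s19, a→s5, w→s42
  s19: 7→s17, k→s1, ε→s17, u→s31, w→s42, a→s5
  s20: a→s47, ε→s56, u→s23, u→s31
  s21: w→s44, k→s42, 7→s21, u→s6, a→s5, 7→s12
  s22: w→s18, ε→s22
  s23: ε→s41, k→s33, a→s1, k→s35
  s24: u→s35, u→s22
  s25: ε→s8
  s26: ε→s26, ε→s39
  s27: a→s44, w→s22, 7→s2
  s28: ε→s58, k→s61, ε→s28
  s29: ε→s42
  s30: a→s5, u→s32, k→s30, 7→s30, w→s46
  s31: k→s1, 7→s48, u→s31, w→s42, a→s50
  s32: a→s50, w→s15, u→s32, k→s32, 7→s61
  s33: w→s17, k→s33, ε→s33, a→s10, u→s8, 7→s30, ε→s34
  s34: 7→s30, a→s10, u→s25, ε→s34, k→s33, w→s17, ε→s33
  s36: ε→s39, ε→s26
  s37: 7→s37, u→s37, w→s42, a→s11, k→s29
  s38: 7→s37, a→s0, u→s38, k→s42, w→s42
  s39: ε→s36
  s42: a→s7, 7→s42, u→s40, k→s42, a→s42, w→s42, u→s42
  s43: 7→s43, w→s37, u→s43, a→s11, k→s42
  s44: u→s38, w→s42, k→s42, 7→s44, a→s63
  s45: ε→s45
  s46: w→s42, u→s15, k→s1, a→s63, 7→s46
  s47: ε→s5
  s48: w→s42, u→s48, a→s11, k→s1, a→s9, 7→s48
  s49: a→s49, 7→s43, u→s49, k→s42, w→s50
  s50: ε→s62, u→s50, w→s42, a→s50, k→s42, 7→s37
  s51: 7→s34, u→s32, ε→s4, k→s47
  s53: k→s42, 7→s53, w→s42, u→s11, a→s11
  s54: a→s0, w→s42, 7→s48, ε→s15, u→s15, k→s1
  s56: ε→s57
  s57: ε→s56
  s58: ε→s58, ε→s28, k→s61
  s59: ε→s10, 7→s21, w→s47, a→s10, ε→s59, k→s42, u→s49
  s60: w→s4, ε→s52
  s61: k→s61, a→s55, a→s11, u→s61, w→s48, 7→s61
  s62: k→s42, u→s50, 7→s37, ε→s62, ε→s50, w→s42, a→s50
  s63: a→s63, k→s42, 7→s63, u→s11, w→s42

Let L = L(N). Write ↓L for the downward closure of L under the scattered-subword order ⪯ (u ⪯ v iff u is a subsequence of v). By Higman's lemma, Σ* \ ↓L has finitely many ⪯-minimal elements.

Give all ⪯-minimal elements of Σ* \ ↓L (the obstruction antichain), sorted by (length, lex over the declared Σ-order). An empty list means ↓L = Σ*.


|Q|=64, |F|=30, |δ|=227 (38 ε).
min D↑ (26 st, q0=0, F={9}): 0:7→1,a→2,k→0,u→3,w→4 1:7→1,a→5,k→1,u→6,w→7 2:7→8,a→2,k→9,u→10,w→5 3:7→11,a→10,k→3,u→3,w→12 4:7→4,a→5,k→13,u→12,w→9 5:7→5,a→5,k→9,u→14,w→9 6:7→11,a→14,k→6,u→6,w→15 7:7→7,a→16,k→13,u→15,w→9 8:7→8,a→5,k→9,u→17,w→18 9:7→9,a→9,k→9,u→9,w→9 10:7→19,a→10,k→9,u→10,w→14 11:7→11,a→20,k→11,u→11,w→21 12:7→21,a→14,k→13,u→12,w→9 13:7→13,a→9,k→13,u→13,w→9 14:7→22,a→14,k→9,u→14,w→9 15:7→21,a→23,k→13,u→15,w→9 16:7→16,a→16,k→9,u→20,w→9 17:7→19,a→14,k→9,u→17,w→24 18:7→18,a→16,k→9,u→24,w→9 19:7→19,a→20,k→9,u→19,w→22 20:7→20,a→9,k→9,u→20,w→9 21:7→21,a→20,k→13,u→21,w→9 22:7→22,a→20,k→9,u→22,w→9 23:7→25,a→23,k→9,u→20,w→9 24:7→22,a→23,k→9,u→24,w→9 25:7→25,a→20,k→9,u→20,w→9.
'ak': |S_i|=[43, 28, 4] end={s29,s40,s42,s7} ∉↓L; 2/2 deletions ∈↓L.
'ww': run [43, 27, 4] end={s18,s40,s42,s7} ∉↓L; 2/2 del acc.
'7aw': run [43, 35, 17, 4] end={s18,s40,s42,s7} ∉↓L; 3/3 del acc.
'wka': N↓-sim [43, 27, 5, 3] end={s40,s42,s7} rej; 3/3 deletions ∈↓L.
'u7aa': run [43, 29, 15, 6, 3] end={s40,s42,s7} ∉↓L; 4/4 deletions ∈↓L.
'7waua': run [43, 35, 20, 11, 5, 3] end={s40,s42,s7} rej; 5/5 del acc.
6 obstructions.

A = [ak, ww, 7aw, wka, u7aa, 7waua].


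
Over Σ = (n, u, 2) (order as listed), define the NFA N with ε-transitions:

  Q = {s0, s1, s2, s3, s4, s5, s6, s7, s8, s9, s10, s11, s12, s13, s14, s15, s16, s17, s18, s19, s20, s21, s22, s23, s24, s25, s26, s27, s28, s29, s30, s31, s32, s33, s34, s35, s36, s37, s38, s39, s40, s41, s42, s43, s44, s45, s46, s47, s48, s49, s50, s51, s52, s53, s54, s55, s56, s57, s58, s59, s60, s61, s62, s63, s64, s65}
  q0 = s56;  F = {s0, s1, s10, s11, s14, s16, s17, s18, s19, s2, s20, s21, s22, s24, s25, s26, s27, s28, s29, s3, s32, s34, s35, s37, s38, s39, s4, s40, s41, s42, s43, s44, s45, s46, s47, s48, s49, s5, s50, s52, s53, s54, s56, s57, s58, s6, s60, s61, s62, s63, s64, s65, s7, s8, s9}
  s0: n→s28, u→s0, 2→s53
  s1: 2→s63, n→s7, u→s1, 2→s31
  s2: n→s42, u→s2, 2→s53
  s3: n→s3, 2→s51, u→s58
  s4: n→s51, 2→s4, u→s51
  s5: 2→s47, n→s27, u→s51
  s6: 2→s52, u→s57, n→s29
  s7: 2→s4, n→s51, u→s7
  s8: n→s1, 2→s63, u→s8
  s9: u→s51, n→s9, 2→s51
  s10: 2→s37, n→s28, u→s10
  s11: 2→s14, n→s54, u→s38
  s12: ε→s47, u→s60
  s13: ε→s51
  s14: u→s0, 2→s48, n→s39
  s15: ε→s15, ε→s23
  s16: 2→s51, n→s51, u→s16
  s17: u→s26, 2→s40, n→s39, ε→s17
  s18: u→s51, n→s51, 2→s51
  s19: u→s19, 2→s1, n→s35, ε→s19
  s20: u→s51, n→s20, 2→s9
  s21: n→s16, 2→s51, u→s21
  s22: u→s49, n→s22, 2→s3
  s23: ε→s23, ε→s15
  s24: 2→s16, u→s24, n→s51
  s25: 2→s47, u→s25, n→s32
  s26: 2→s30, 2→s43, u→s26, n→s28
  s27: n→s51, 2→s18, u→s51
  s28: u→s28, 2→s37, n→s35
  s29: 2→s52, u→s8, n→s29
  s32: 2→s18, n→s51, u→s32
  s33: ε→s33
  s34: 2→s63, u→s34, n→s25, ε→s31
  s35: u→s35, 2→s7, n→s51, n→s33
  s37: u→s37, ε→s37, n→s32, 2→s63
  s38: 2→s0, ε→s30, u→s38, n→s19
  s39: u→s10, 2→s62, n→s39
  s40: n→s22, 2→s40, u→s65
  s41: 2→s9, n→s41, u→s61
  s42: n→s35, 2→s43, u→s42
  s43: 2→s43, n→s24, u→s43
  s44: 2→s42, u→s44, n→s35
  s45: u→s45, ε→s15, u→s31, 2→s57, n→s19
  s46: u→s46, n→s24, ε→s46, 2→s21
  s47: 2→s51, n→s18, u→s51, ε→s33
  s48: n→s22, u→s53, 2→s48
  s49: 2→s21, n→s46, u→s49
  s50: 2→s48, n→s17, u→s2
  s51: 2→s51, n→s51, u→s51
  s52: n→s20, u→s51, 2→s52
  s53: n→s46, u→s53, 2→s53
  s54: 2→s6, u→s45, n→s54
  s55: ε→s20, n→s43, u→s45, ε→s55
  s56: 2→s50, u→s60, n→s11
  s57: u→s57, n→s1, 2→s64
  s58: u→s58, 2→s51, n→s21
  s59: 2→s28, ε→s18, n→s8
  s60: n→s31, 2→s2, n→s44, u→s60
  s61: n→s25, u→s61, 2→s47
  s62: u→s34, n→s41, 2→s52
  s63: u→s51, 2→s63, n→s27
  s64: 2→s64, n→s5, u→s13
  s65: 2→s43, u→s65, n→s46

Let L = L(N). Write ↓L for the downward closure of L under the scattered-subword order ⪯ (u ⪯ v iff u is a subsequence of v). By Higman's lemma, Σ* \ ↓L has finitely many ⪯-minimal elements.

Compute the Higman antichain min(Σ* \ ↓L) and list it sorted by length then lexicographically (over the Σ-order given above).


|Q|=66, |F|=55, |δ|=196 (18 ε).
min D↑ (56 st, q0=0, F={29}): 0:n→1,u→2,2→3 1:n→4,u→5,2→6 2:n→7,u→2,2→8 3:n→9,u→8,2→10 4:n→4,u→11,2→12 5:n→13,u→5,2→14 6:n→15,u→14,2→10 7:n→16,u→7,2→17 8:n→17,u→8,2→18 9:n→15,u→19,2→20 10:n→21,u→18,2→10 11:n→13,u→11,2→22 12:n→23,u→22,2→24 13:n→16,u→13,2→25 14:n→26,u→14,2→18 15:n→15,u→27,2→28 16:n→29,u→16,2→30 17:n→16,u→17,2→31 18:n→32,u→18,2→18 19:n→26,u→19,2→31 20:n→21,u→33,2→20 21:n→21,u→34,2→35 22:n→25,u→22,2→36 23:n→23,u→37,2→24 24:n→38,u→29,2→24 25:n→30,u→25,2→39 26:n→16,u→26,2→40 27:n→26,u→27,2→40 28:n→41,u→42,2→24 29:n→29,u→29,2→29 30:n→29,u→30,2→43 31:n→44,u→31,2→31 32:n→44,u→32,2→45 33:n→32,u→33,2→31 34:n→32,u→34,2→45 35:n→35,u→46,2→29 36:n→47,u→29,2→36 37:n→25,u→37,2→39 38:n→38,u→29,2→48 39:n→49,u→29,2→39 40:n→50,u→40,2→39 41:n→41,u→51,2→48 42:n→52,u→42,2→39 43:n→29,u→29,2→43 44:n→29,u→44,2→53 45:n→53,u→45,2→29 46:n→45,u→46,2→29 47:n→49,u→29,2→54 48:n→48,u→29,2→29 49:n→29,u→29,2→55 50:n→29,u→50,2→55 51:n→52,u→51,2→54 52:n→50,u→52,2→54 53:n→29,u→53,2→29 54:n→55,u→29,2→29 55:n→29,u→29,2→29 (ε-aug+det+¬).
'unnn': N↓-sim [62, 44, 24, 10, 2] end={s33,s51} rej; 4/4 single-dels accept.
'nn22u': N↓-sim [62, 58, 44, 31, 14, 2] end={s13,s51} — reject; 5/5 deletions ∈↓L.
'22n22': run [62, 52, 36, 20, 9, 1] end={s51} rej; 5/5 del acc.
'2nu2nn': |S_i|=[62, 52, 42, 30, 16, 6, 1] end={s51} ∉↓L; 6/6 del acc.
4 words, ⪯-incomp.

min(Σ*\↓L) = [unnn, nn22u, 22n22, 2nu2nn].


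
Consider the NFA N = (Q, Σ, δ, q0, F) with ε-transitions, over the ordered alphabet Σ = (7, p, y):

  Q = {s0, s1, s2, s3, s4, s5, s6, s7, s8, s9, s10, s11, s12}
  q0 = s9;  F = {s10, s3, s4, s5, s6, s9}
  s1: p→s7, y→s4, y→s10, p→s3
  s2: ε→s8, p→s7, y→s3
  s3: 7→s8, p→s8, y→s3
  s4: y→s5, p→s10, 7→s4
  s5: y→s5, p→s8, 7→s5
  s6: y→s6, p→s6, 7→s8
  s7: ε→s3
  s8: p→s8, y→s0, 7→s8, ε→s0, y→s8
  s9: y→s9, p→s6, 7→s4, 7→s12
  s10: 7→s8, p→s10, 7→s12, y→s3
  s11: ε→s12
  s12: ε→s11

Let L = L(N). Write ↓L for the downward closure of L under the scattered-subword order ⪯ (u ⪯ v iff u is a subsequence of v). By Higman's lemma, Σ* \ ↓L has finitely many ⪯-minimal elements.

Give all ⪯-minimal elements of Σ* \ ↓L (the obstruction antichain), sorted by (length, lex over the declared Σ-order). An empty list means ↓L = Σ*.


Antichain: [p7, 7yp].

|Q|=13, |F|=6, |δ|=35 (5 ε).
min D↑ (7 st, q0=0, F={5}): 0:7→1,p→2,y→0 1:7→1,p→3,y→4 2:7→5,p→2,y→2 3:7→5,p→3,y→6 4:7→4,p→5,y→4 5:7→5,p→5,y→5 6:7→5,p→5,y→6 (ε-aug+det+¬).
'p7': N↓-sim [10, 7, 4] end={s0,s11,s12,s8} rej; 2/2 single-dels accept.
'7yp': |S_i|=[10, 8, 4, 2] end={s0,s8} ∉↓L; 3/3 deletions ∈↓L.
2 words, ⪯-incomp.
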